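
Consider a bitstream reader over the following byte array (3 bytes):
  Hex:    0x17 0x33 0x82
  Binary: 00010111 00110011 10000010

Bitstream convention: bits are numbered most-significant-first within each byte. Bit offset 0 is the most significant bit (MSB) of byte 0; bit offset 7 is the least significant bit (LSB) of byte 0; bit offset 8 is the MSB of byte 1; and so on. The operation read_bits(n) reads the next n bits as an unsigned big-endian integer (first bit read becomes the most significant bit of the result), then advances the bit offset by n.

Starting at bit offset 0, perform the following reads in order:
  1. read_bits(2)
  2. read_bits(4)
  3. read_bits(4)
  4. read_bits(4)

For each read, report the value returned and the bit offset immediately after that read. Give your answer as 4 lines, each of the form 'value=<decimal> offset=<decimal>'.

Answer: value=0 offset=2
value=5 offset=6
value=12 offset=10
value=12 offset=14

Derivation:
Read 1: bits[0:2] width=2 -> value=0 (bin 00); offset now 2 = byte 0 bit 2; 22 bits remain
Read 2: bits[2:6] width=4 -> value=5 (bin 0101); offset now 6 = byte 0 bit 6; 18 bits remain
Read 3: bits[6:10] width=4 -> value=12 (bin 1100); offset now 10 = byte 1 bit 2; 14 bits remain
Read 4: bits[10:14] width=4 -> value=12 (bin 1100); offset now 14 = byte 1 bit 6; 10 bits remain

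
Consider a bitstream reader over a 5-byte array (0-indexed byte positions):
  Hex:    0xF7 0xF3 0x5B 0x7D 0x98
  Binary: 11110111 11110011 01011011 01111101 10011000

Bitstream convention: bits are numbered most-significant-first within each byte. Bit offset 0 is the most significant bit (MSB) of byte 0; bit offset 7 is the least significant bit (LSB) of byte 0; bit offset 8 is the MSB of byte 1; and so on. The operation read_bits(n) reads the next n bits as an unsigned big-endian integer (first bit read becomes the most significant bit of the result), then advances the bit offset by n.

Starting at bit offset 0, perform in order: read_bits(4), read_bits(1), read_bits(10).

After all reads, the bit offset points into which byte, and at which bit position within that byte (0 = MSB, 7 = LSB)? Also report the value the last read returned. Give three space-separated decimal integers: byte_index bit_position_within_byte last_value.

Read 1: bits[0:4] width=4 -> value=15 (bin 1111); offset now 4 = byte 0 bit 4; 36 bits remain
Read 2: bits[4:5] width=1 -> value=0 (bin 0); offset now 5 = byte 0 bit 5; 35 bits remain
Read 3: bits[5:15] width=10 -> value=1017 (bin 1111111001); offset now 15 = byte 1 bit 7; 25 bits remain

Answer: 1 7 1017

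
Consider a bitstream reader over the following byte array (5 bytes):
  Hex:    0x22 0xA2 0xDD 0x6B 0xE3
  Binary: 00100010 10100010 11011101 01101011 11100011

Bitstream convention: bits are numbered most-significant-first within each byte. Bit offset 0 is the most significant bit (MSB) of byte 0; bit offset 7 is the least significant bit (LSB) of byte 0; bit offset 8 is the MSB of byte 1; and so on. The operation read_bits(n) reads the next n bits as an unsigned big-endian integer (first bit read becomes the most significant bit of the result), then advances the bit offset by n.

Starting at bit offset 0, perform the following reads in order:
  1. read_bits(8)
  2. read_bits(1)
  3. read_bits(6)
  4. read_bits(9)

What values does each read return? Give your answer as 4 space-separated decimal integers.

Answer: 34 1 17 221

Derivation:
Read 1: bits[0:8] width=8 -> value=34 (bin 00100010); offset now 8 = byte 1 bit 0; 32 bits remain
Read 2: bits[8:9] width=1 -> value=1 (bin 1); offset now 9 = byte 1 bit 1; 31 bits remain
Read 3: bits[9:15] width=6 -> value=17 (bin 010001); offset now 15 = byte 1 bit 7; 25 bits remain
Read 4: bits[15:24] width=9 -> value=221 (bin 011011101); offset now 24 = byte 3 bit 0; 16 bits remain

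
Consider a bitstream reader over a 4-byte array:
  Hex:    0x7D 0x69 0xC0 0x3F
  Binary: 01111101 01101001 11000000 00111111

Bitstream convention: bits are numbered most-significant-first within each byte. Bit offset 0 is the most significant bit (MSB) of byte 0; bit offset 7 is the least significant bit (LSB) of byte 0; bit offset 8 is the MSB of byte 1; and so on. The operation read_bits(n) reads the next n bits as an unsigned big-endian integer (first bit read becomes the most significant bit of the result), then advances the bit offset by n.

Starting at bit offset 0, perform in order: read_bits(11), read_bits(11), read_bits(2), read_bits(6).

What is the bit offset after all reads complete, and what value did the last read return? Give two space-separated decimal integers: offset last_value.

Read 1: bits[0:11] width=11 -> value=1003 (bin 01111101011); offset now 11 = byte 1 bit 3; 21 bits remain
Read 2: bits[11:22] width=11 -> value=624 (bin 01001110000); offset now 22 = byte 2 bit 6; 10 bits remain
Read 3: bits[22:24] width=2 -> value=0 (bin 00); offset now 24 = byte 3 bit 0; 8 bits remain
Read 4: bits[24:30] width=6 -> value=15 (bin 001111); offset now 30 = byte 3 bit 6; 2 bits remain

Answer: 30 15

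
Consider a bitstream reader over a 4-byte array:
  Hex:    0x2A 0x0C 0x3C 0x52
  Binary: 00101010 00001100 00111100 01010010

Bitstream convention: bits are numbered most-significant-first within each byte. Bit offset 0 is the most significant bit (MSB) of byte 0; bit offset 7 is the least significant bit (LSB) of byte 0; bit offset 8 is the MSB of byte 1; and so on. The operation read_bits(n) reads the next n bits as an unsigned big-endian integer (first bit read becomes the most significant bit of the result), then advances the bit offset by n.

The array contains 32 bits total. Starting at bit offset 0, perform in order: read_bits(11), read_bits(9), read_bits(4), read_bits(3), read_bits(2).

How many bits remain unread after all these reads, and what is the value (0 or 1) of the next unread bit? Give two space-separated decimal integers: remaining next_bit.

Read 1: bits[0:11] width=11 -> value=336 (bin 00101010000); offset now 11 = byte 1 bit 3; 21 bits remain
Read 2: bits[11:20] width=9 -> value=195 (bin 011000011); offset now 20 = byte 2 bit 4; 12 bits remain
Read 3: bits[20:24] width=4 -> value=12 (bin 1100); offset now 24 = byte 3 bit 0; 8 bits remain
Read 4: bits[24:27] width=3 -> value=2 (bin 010); offset now 27 = byte 3 bit 3; 5 bits remain
Read 5: bits[27:29] width=2 -> value=2 (bin 10); offset now 29 = byte 3 bit 5; 3 bits remain

Answer: 3 0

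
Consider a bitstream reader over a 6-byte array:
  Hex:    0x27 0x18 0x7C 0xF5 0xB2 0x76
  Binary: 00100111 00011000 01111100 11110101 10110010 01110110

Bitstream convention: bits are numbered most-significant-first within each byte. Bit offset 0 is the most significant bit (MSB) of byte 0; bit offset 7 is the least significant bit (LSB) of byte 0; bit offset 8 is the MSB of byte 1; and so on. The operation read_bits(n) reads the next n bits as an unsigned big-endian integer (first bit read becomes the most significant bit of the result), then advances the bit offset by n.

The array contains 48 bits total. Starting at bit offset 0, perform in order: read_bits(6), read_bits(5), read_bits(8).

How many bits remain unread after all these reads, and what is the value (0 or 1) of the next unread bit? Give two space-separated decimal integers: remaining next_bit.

Read 1: bits[0:6] width=6 -> value=9 (bin 001001); offset now 6 = byte 0 bit 6; 42 bits remain
Read 2: bits[6:11] width=5 -> value=24 (bin 11000); offset now 11 = byte 1 bit 3; 37 bits remain
Read 3: bits[11:19] width=8 -> value=195 (bin 11000011); offset now 19 = byte 2 bit 3; 29 bits remain

Answer: 29 1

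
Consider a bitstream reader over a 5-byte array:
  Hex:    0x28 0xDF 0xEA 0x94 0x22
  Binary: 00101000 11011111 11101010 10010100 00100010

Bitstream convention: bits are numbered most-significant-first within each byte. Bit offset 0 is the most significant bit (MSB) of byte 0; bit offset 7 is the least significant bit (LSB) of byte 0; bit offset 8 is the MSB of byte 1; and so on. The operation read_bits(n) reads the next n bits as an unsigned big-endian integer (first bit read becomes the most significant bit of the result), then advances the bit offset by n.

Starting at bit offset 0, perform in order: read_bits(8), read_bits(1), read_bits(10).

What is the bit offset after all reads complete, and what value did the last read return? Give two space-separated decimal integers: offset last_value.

Read 1: bits[0:8] width=8 -> value=40 (bin 00101000); offset now 8 = byte 1 bit 0; 32 bits remain
Read 2: bits[8:9] width=1 -> value=1 (bin 1); offset now 9 = byte 1 bit 1; 31 bits remain
Read 3: bits[9:19] width=10 -> value=767 (bin 1011111111); offset now 19 = byte 2 bit 3; 21 bits remain

Answer: 19 767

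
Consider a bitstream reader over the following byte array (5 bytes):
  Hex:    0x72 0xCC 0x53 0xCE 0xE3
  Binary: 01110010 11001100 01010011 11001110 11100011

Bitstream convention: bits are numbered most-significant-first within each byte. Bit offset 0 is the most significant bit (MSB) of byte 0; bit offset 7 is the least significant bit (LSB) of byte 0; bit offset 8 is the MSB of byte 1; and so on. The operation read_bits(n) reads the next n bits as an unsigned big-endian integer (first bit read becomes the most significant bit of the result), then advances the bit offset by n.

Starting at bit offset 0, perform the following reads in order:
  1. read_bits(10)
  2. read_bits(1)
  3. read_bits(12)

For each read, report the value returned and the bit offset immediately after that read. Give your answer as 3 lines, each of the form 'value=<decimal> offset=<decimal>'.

Answer: value=459 offset=10
value=0 offset=11
value=1577 offset=23

Derivation:
Read 1: bits[0:10] width=10 -> value=459 (bin 0111001011); offset now 10 = byte 1 bit 2; 30 bits remain
Read 2: bits[10:11] width=1 -> value=0 (bin 0); offset now 11 = byte 1 bit 3; 29 bits remain
Read 3: bits[11:23] width=12 -> value=1577 (bin 011000101001); offset now 23 = byte 2 bit 7; 17 bits remain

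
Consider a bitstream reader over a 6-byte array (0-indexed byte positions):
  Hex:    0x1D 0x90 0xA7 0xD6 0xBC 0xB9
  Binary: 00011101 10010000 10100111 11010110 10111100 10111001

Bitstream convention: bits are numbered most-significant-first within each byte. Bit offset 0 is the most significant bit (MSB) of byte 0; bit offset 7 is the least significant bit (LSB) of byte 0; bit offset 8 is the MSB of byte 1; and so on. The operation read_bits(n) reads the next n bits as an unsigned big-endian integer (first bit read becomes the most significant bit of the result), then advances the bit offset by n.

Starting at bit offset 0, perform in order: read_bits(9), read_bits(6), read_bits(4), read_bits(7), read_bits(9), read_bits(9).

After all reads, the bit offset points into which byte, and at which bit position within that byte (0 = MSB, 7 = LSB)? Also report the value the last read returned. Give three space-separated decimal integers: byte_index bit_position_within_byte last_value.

Read 1: bits[0:9] width=9 -> value=59 (bin 000111011); offset now 9 = byte 1 bit 1; 39 bits remain
Read 2: bits[9:15] width=6 -> value=8 (bin 001000); offset now 15 = byte 1 bit 7; 33 bits remain
Read 3: bits[15:19] width=4 -> value=5 (bin 0101); offset now 19 = byte 2 bit 3; 29 bits remain
Read 4: bits[19:26] width=7 -> value=31 (bin 0011111); offset now 26 = byte 3 bit 2; 22 bits remain
Read 5: bits[26:35] width=9 -> value=181 (bin 010110101); offset now 35 = byte 4 bit 3; 13 bits remain
Read 6: bits[35:44] width=9 -> value=459 (bin 111001011); offset now 44 = byte 5 bit 4; 4 bits remain

Answer: 5 4 459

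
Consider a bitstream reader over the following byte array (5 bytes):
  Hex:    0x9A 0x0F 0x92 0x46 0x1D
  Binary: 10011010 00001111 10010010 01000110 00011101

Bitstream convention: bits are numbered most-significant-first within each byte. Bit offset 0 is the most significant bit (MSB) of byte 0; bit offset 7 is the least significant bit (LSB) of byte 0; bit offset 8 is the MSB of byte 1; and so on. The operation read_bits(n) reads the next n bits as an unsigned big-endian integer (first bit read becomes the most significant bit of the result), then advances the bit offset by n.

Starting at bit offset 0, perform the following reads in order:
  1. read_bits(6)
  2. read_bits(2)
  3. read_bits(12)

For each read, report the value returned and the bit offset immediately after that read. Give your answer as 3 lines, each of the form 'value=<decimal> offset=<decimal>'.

Read 1: bits[0:6] width=6 -> value=38 (bin 100110); offset now 6 = byte 0 bit 6; 34 bits remain
Read 2: bits[6:8] width=2 -> value=2 (bin 10); offset now 8 = byte 1 bit 0; 32 bits remain
Read 3: bits[8:20] width=12 -> value=249 (bin 000011111001); offset now 20 = byte 2 bit 4; 20 bits remain

Answer: value=38 offset=6
value=2 offset=8
value=249 offset=20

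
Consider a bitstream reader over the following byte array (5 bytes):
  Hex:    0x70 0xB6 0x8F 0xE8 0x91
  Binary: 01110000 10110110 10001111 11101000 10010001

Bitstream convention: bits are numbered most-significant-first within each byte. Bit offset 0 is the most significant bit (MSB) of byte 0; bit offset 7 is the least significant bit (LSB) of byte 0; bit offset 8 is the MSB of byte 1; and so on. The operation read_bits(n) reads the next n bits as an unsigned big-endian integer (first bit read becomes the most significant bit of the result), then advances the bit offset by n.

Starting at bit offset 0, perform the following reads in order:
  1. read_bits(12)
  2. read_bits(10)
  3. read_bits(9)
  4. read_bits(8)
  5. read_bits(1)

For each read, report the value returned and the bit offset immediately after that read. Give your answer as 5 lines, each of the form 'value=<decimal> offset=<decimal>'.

Read 1: bits[0:12] width=12 -> value=1803 (bin 011100001011); offset now 12 = byte 1 bit 4; 28 bits remain
Read 2: bits[12:22] width=10 -> value=419 (bin 0110100011); offset now 22 = byte 2 bit 6; 18 bits remain
Read 3: bits[22:31] width=9 -> value=500 (bin 111110100); offset now 31 = byte 3 bit 7; 9 bits remain
Read 4: bits[31:39] width=8 -> value=72 (bin 01001000); offset now 39 = byte 4 bit 7; 1 bits remain
Read 5: bits[39:40] width=1 -> value=1 (bin 1); offset now 40 = byte 5 bit 0; 0 bits remain

Answer: value=1803 offset=12
value=419 offset=22
value=500 offset=31
value=72 offset=39
value=1 offset=40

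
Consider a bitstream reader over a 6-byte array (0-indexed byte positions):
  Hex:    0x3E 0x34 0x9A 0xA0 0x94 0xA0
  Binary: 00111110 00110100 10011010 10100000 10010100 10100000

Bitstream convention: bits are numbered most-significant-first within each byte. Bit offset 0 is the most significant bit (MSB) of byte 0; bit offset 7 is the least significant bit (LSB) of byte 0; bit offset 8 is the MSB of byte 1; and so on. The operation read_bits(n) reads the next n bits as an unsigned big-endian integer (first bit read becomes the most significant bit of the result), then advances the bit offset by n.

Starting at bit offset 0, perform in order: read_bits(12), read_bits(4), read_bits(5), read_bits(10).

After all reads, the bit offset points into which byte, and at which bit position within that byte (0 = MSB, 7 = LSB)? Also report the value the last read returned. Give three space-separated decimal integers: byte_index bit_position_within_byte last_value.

Answer: 3 7 336

Derivation:
Read 1: bits[0:12] width=12 -> value=995 (bin 001111100011); offset now 12 = byte 1 bit 4; 36 bits remain
Read 2: bits[12:16] width=4 -> value=4 (bin 0100); offset now 16 = byte 2 bit 0; 32 bits remain
Read 3: bits[16:21] width=5 -> value=19 (bin 10011); offset now 21 = byte 2 bit 5; 27 bits remain
Read 4: bits[21:31] width=10 -> value=336 (bin 0101010000); offset now 31 = byte 3 bit 7; 17 bits remain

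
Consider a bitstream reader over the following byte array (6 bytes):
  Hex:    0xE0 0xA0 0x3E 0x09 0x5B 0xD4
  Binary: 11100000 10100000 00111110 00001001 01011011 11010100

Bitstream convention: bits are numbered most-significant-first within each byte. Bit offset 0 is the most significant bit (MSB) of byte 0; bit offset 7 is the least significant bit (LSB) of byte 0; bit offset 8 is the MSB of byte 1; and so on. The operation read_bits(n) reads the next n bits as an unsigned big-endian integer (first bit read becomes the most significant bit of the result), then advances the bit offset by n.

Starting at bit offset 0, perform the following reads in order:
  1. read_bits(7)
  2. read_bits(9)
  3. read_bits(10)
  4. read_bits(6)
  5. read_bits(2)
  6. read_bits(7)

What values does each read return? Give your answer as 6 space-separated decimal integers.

Read 1: bits[0:7] width=7 -> value=112 (bin 1110000); offset now 7 = byte 0 bit 7; 41 bits remain
Read 2: bits[7:16] width=9 -> value=160 (bin 010100000); offset now 16 = byte 2 bit 0; 32 bits remain
Read 3: bits[16:26] width=10 -> value=248 (bin 0011111000); offset now 26 = byte 3 bit 2; 22 bits remain
Read 4: bits[26:32] width=6 -> value=9 (bin 001001); offset now 32 = byte 4 bit 0; 16 bits remain
Read 5: bits[32:34] width=2 -> value=1 (bin 01); offset now 34 = byte 4 bit 2; 14 bits remain
Read 6: bits[34:41] width=7 -> value=55 (bin 0110111); offset now 41 = byte 5 bit 1; 7 bits remain

Answer: 112 160 248 9 1 55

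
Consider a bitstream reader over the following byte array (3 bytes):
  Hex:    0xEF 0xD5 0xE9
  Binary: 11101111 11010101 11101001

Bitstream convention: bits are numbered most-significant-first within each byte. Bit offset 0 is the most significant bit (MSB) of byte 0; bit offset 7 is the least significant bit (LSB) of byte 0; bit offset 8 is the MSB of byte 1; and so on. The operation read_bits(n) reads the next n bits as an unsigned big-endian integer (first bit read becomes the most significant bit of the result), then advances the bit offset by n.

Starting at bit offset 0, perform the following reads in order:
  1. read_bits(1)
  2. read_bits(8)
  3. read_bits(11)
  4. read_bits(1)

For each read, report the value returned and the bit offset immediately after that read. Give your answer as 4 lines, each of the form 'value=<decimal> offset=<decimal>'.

Read 1: bits[0:1] width=1 -> value=1 (bin 1); offset now 1 = byte 0 bit 1; 23 bits remain
Read 2: bits[1:9] width=8 -> value=223 (bin 11011111); offset now 9 = byte 1 bit 1; 15 bits remain
Read 3: bits[9:20] width=11 -> value=1374 (bin 10101011110); offset now 20 = byte 2 bit 4; 4 bits remain
Read 4: bits[20:21] width=1 -> value=1 (bin 1); offset now 21 = byte 2 bit 5; 3 bits remain

Answer: value=1 offset=1
value=223 offset=9
value=1374 offset=20
value=1 offset=21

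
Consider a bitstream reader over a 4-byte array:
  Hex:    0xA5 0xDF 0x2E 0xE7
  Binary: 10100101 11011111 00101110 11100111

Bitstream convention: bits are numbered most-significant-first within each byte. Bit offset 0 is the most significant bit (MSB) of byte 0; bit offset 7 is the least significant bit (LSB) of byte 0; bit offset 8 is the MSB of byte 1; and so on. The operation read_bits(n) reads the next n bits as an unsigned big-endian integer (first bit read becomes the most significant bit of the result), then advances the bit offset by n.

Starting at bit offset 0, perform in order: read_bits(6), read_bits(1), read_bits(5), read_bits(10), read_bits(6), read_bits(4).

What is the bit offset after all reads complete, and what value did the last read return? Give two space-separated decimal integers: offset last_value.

Read 1: bits[0:6] width=6 -> value=41 (bin 101001); offset now 6 = byte 0 bit 6; 26 bits remain
Read 2: bits[6:7] width=1 -> value=0 (bin 0); offset now 7 = byte 0 bit 7; 25 bits remain
Read 3: bits[7:12] width=5 -> value=29 (bin 11101); offset now 12 = byte 1 bit 4; 20 bits remain
Read 4: bits[12:22] width=10 -> value=971 (bin 1111001011); offset now 22 = byte 2 bit 6; 10 bits remain
Read 5: bits[22:28] width=6 -> value=46 (bin 101110); offset now 28 = byte 3 bit 4; 4 bits remain
Read 6: bits[28:32] width=4 -> value=7 (bin 0111); offset now 32 = byte 4 bit 0; 0 bits remain

Answer: 32 7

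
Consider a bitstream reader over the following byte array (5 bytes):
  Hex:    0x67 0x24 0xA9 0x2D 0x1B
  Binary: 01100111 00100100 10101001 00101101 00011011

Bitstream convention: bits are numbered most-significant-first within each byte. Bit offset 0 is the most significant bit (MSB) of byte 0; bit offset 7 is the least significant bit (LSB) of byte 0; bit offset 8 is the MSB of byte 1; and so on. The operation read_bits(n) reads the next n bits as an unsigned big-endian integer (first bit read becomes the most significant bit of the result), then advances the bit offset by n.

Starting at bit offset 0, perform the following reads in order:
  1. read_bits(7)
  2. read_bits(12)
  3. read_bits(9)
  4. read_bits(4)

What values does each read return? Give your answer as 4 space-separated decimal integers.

Answer: 51 2341 146 13

Derivation:
Read 1: bits[0:7] width=7 -> value=51 (bin 0110011); offset now 7 = byte 0 bit 7; 33 bits remain
Read 2: bits[7:19] width=12 -> value=2341 (bin 100100100101); offset now 19 = byte 2 bit 3; 21 bits remain
Read 3: bits[19:28] width=9 -> value=146 (bin 010010010); offset now 28 = byte 3 bit 4; 12 bits remain
Read 4: bits[28:32] width=4 -> value=13 (bin 1101); offset now 32 = byte 4 bit 0; 8 bits remain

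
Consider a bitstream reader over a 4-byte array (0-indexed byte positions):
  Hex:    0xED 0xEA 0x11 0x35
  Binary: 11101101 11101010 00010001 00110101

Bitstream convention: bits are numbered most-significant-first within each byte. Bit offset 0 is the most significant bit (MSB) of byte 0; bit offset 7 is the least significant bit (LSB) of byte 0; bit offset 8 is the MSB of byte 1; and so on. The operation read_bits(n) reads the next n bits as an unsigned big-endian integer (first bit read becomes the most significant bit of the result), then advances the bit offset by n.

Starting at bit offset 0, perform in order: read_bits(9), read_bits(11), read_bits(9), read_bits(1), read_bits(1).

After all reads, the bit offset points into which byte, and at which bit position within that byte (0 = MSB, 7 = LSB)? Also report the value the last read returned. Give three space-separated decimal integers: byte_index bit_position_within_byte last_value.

Answer: 3 7 0

Derivation:
Read 1: bits[0:9] width=9 -> value=475 (bin 111011011); offset now 9 = byte 1 bit 1; 23 bits remain
Read 2: bits[9:20] width=11 -> value=1697 (bin 11010100001); offset now 20 = byte 2 bit 4; 12 bits remain
Read 3: bits[20:29] width=9 -> value=38 (bin 000100110); offset now 29 = byte 3 bit 5; 3 bits remain
Read 4: bits[29:30] width=1 -> value=1 (bin 1); offset now 30 = byte 3 bit 6; 2 bits remain
Read 5: bits[30:31] width=1 -> value=0 (bin 0); offset now 31 = byte 3 bit 7; 1 bits remain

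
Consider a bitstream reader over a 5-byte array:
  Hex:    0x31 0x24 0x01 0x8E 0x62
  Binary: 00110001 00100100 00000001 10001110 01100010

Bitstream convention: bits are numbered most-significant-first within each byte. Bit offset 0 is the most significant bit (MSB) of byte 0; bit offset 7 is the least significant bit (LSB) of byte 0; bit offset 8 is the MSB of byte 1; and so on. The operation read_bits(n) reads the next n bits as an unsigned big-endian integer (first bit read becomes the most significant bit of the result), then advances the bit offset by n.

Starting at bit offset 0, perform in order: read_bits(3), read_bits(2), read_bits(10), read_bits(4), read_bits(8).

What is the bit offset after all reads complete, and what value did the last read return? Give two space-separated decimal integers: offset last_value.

Answer: 27 12

Derivation:
Read 1: bits[0:3] width=3 -> value=1 (bin 001); offset now 3 = byte 0 bit 3; 37 bits remain
Read 2: bits[3:5] width=2 -> value=2 (bin 10); offset now 5 = byte 0 bit 5; 35 bits remain
Read 3: bits[5:15] width=10 -> value=146 (bin 0010010010); offset now 15 = byte 1 bit 7; 25 bits remain
Read 4: bits[15:19] width=4 -> value=0 (bin 0000); offset now 19 = byte 2 bit 3; 21 bits remain
Read 5: bits[19:27] width=8 -> value=12 (bin 00001100); offset now 27 = byte 3 bit 3; 13 bits remain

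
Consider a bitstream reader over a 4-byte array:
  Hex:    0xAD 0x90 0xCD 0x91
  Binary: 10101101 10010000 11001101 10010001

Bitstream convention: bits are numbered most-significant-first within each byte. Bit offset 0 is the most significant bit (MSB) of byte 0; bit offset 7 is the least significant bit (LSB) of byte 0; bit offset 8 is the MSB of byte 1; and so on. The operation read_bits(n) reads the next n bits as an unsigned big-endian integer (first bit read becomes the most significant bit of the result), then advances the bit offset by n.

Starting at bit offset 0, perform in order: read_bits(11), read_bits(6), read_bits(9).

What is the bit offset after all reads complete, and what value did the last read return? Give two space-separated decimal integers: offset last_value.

Answer: 26 310

Derivation:
Read 1: bits[0:11] width=11 -> value=1388 (bin 10101101100); offset now 11 = byte 1 bit 3; 21 bits remain
Read 2: bits[11:17] width=6 -> value=33 (bin 100001); offset now 17 = byte 2 bit 1; 15 bits remain
Read 3: bits[17:26] width=9 -> value=310 (bin 100110110); offset now 26 = byte 3 bit 2; 6 bits remain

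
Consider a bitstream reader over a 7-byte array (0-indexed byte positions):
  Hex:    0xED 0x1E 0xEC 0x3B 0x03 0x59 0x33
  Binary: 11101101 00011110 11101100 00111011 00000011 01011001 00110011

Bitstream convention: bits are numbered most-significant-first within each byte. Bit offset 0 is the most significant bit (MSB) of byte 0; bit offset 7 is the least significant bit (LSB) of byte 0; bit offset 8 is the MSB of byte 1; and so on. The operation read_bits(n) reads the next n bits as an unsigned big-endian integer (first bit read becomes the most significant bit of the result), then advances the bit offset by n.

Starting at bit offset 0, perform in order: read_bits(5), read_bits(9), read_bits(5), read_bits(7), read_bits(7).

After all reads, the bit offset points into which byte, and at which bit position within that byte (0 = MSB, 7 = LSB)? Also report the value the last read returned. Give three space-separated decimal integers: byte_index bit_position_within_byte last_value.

Answer: 4 1 118

Derivation:
Read 1: bits[0:5] width=5 -> value=29 (bin 11101); offset now 5 = byte 0 bit 5; 51 bits remain
Read 2: bits[5:14] width=9 -> value=327 (bin 101000111); offset now 14 = byte 1 bit 6; 42 bits remain
Read 3: bits[14:19] width=5 -> value=23 (bin 10111); offset now 19 = byte 2 bit 3; 37 bits remain
Read 4: bits[19:26] width=7 -> value=48 (bin 0110000); offset now 26 = byte 3 bit 2; 30 bits remain
Read 5: bits[26:33] width=7 -> value=118 (bin 1110110); offset now 33 = byte 4 bit 1; 23 bits remain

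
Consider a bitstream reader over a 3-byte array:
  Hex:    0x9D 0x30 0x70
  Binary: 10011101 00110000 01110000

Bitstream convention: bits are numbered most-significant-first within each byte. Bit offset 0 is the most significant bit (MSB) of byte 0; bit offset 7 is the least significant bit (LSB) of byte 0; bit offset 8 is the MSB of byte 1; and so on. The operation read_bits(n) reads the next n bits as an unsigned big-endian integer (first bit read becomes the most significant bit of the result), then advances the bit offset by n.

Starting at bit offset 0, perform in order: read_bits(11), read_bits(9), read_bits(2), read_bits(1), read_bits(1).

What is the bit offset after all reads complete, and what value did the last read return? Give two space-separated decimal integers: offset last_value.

Answer: 24 0

Derivation:
Read 1: bits[0:11] width=11 -> value=1257 (bin 10011101001); offset now 11 = byte 1 bit 3; 13 bits remain
Read 2: bits[11:20] width=9 -> value=263 (bin 100000111); offset now 20 = byte 2 bit 4; 4 bits remain
Read 3: bits[20:22] width=2 -> value=0 (bin 00); offset now 22 = byte 2 bit 6; 2 bits remain
Read 4: bits[22:23] width=1 -> value=0 (bin 0); offset now 23 = byte 2 bit 7; 1 bits remain
Read 5: bits[23:24] width=1 -> value=0 (bin 0); offset now 24 = byte 3 bit 0; 0 bits remain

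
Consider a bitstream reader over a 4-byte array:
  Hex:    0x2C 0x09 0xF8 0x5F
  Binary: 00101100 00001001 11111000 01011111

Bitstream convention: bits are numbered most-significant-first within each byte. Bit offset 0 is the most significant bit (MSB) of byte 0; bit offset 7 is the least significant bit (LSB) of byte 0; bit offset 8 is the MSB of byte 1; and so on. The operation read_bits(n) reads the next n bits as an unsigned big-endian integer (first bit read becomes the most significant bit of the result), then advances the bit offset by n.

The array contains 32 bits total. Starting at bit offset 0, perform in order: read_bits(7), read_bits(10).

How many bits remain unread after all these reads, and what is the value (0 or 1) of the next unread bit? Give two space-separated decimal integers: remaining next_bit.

Read 1: bits[0:7] width=7 -> value=22 (bin 0010110); offset now 7 = byte 0 bit 7; 25 bits remain
Read 2: bits[7:17] width=10 -> value=19 (bin 0000010011); offset now 17 = byte 2 bit 1; 15 bits remain

Answer: 15 1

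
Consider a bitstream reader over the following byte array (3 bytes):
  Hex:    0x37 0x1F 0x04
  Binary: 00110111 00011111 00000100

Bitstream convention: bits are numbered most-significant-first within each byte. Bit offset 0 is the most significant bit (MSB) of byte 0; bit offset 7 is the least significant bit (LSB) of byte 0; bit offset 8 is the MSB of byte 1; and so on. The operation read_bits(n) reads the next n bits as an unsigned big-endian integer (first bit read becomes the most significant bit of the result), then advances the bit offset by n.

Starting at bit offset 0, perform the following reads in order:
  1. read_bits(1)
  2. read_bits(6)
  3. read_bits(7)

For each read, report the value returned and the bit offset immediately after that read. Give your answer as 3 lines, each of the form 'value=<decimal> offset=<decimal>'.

Read 1: bits[0:1] width=1 -> value=0 (bin 0); offset now 1 = byte 0 bit 1; 23 bits remain
Read 2: bits[1:7] width=6 -> value=27 (bin 011011); offset now 7 = byte 0 bit 7; 17 bits remain
Read 3: bits[7:14] width=7 -> value=71 (bin 1000111); offset now 14 = byte 1 bit 6; 10 bits remain

Answer: value=0 offset=1
value=27 offset=7
value=71 offset=14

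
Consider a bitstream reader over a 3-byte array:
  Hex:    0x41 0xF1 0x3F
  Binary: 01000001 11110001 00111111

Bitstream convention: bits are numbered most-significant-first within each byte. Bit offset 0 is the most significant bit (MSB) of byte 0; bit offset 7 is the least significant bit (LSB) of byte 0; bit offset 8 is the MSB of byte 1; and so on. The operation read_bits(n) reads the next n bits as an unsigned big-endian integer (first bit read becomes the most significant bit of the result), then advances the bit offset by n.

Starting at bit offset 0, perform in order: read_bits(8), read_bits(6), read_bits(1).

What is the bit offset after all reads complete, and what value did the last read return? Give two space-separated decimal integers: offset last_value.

Answer: 15 0

Derivation:
Read 1: bits[0:8] width=8 -> value=65 (bin 01000001); offset now 8 = byte 1 bit 0; 16 bits remain
Read 2: bits[8:14] width=6 -> value=60 (bin 111100); offset now 14 = byte 1 bit 6; 10 bits remain
Read 3: bits[14:15] width=1 -> value=0 (bin 0); offset now 15 = byte 1 bit 7; 9 bits remain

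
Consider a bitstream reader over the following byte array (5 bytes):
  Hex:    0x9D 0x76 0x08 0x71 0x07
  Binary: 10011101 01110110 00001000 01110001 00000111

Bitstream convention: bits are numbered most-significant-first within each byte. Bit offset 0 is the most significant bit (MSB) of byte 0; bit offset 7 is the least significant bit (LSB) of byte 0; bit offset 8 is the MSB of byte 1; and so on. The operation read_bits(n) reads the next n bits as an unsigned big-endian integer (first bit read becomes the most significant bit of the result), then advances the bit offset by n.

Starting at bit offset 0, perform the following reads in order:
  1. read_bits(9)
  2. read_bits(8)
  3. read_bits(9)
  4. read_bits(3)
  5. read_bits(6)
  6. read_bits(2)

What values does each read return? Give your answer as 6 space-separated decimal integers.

Read 1: bits[0:9] width=9 -> value=314 (bin 100111010); offset now 9 = byte 1 bit 1; 31 bits remain
Read 2: bits[9:17] width=8 -> value=236 (bin 11101100); offset now 17 = byte 2 bit 1; 23 bits remain
Read 3: bits[17:26] width=9 -> value=33 (bin 000100001); offset now 26 = byte 3 bit 2; 14 bits remain
Read 4: bits[26:29] width=3 -> value=6 (bin 110); offset now 29 = byte 3 bit 5; 11 bits remain
Read 5: bits[29:35] width=6 -> value=8 (bin 001000); offset now 35 = byte 4 bit 3; 5 bits remain
Read 6: bits[35:37] width=2 -> value=0 (bin 00); offset now 37 = byte 4 bit 5; 3 bits remain

Answer: 314 236 33 6 8 0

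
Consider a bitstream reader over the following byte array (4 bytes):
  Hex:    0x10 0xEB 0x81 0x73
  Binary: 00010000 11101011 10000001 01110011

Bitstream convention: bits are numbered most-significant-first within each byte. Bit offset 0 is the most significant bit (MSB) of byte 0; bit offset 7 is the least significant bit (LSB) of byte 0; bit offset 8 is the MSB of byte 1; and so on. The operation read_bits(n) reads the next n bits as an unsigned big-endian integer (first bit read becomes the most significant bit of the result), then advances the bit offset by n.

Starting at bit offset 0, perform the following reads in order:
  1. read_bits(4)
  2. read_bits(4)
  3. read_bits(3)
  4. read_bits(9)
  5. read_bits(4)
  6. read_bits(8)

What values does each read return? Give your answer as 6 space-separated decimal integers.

Read 1: bits[0:4] width=4 -> value=1 (bin 0001); offset now 4 = byte 0 bit 4; 28 bits remain
Read 2: bits[4:8] width=4 -> value=0 (bin 0000); offset now 8 = byte 1 bit 0; 24 bits remain
Read 3: bits[8:11] width=3 -> value=7 (bin 111); offset now 11 = byte 1 bit 3; 21 bits remain
Read 4: bits[11:20] width=9 -> value=184 (bin 010111000); offset now 20 = byte 2 bit 4; 12 bits remain
Read 5: bits[20:24] width=4 -> value=1 (bin 0001); offset now 24 = byte 3 bit 0; 8 bits remain
Read 6: bits[24:32] width=8 -> value=115 (bin 01110011); offset now 32 = byte 4 bit 0; 0 bits remain

Answer: 1 0 7 184 1 115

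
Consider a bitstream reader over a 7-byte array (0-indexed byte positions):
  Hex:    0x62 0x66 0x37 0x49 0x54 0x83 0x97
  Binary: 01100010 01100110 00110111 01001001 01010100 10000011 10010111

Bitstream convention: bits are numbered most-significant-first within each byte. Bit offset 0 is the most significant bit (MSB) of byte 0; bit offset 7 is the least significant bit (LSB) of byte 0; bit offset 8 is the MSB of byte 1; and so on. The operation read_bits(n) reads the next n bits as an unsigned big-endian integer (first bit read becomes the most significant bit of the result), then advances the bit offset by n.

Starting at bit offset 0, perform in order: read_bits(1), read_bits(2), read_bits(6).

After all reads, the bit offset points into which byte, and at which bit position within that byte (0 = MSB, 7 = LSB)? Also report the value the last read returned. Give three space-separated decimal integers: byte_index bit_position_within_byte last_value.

Read 1: bits[0:1] width=1 -> value=0 (bin 0); offset now 1 = byte 0 bit 1; 55 bits remain
Read 2: bits[1:3] width=2 -> value=3 (bin 11); offset now 3 = byte 0 bit 3; 53 bits remain
Read 3: bits[3:9] width=6 -> value=4 (bin 000100); offset now 9 = byte 1 bit 1; 47 bits remain

Answer: 1 1 4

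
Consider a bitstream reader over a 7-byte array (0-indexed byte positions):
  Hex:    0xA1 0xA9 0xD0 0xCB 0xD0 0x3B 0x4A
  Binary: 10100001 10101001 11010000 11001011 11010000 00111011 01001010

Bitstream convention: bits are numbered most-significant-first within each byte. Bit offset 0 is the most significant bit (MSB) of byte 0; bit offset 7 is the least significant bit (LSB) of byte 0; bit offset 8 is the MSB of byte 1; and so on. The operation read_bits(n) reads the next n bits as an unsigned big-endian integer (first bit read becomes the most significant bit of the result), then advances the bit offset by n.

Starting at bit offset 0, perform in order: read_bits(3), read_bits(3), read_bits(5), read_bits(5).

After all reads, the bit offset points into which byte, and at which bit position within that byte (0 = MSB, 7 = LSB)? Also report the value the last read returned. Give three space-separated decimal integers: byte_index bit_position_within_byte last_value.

Answer: 2 0 9

Derivation:
Read 1: bits[0:3] width=3 -> value=5 (bin 101); offset now 3 = byte 0 bit 3; 53 bits remain
Read 2: bits[3:6] width=3 -> value=0 (bin 000); offset now 6 = byte 0 bit 6; 50 bits remain
Read 3: bits[6:11] width=5 -> value=13 (bin 01101); offset now 11 = byte 1 bit 3; 45 bits remain
Read 4: bits[11:16] width=5 -> value=9 (bin 01001); offset now 16 = byte 2 bit 0; 40 bits remain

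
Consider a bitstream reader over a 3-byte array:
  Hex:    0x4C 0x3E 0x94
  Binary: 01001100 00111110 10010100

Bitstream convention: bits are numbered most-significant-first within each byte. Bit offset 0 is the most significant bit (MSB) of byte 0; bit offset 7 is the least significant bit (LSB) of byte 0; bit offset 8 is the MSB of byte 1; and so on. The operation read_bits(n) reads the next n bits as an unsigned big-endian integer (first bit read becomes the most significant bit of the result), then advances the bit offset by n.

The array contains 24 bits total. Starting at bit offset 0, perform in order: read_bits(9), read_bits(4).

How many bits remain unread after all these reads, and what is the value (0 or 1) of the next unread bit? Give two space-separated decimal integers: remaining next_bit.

Answer: 11 1

Derivation:
Read 1: bits[0:9] width=9 -> value=152 (bin 010011000); offset now 9 = byte 1 bit 1; 15 bits remain
Read 2: bits[9:13] width=4 -> value=7 (bin 0111); offset now 13 = byte 1 bit 5; 11 bits remain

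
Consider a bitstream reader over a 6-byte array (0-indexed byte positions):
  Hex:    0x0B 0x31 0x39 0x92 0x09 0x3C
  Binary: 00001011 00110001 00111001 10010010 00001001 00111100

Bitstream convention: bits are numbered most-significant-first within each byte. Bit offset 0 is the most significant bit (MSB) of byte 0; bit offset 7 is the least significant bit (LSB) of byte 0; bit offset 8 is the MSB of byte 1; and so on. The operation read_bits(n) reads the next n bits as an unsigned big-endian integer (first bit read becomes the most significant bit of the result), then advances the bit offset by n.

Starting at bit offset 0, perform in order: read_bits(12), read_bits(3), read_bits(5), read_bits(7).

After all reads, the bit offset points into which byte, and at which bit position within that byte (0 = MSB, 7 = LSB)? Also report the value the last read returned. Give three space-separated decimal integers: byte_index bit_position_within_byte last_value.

Answer: 3 3 76

Derivation:
Read 1: bits[0:12] width=12 -> value=179 (bin 000010110011); offset now 12 = byte 1 bit 4; 36 bits remain
Read 2: bits[12:15] width=3 -> value=0 (bin 000); offset now 15 = byte 1 bit 7; 33 bits remain
Read 3: bits[15:20] width=5 -> value=19 (bin 10011); offset now 20 = byte 2 bit 4; 28 bits remain
Read 4: bits[20:27] width=7 -> value=76 (bin 1001100); offset now 27 = byte 3 bit 3; 21 bits remain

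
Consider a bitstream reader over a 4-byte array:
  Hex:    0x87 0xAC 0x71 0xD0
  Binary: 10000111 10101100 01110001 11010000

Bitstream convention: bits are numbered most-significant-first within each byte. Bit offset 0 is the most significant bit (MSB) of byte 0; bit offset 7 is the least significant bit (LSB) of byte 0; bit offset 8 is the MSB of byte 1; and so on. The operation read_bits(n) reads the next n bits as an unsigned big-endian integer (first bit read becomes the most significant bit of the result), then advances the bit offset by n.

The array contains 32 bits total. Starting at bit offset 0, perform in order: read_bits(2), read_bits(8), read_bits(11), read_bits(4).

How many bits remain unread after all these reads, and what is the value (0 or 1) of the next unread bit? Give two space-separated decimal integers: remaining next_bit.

Read 1: bits[0:2] width=2 -> value=2 (bin 10); offset now 2 = byte 0 bit 2; 30 bits remain
Read 2: bits[2:10] width=8 -> value=30 (bin 00011110); offset now 10 = byte 1 bit 2; 22 bits remain
Read 3: bits[10:21] width=11 -> value=1422 (bin 10110001110); offset now 21 = byte 2 bit 5; 11 bits remain
Read 4: bits[21:25] width=4 -> value=3 (bin 0011); offset now 25 = byte 3 bit 1; 7 bits remain

Answer: 7 1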